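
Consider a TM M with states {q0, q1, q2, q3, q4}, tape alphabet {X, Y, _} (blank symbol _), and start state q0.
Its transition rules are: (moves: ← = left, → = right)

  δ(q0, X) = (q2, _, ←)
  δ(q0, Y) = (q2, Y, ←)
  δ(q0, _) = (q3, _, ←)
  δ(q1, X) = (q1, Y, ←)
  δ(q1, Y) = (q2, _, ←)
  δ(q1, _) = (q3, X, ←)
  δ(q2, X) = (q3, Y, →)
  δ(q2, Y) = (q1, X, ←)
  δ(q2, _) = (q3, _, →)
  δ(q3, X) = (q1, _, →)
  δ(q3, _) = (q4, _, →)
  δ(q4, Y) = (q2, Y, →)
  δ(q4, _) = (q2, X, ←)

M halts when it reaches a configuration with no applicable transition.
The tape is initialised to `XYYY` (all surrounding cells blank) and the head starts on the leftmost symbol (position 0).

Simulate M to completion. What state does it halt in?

state=q0 head=0 tape=_[X]YYY   (q0,X)→(q2,_,←)
state=q2 head=-1 tape=[_]_YYY   (q2,_)→(q3,_,→)
state=q3 head=0 tape=_[_]YYY   (q3,_)→(q4,_,→)
state=q4 head=1 tape=__[Y]YY   (q4,Y)→(q2,Y,→)
state=q2 head=2 tape=__Y[Y]Y   (q2,Y)→(q1,X,←)
state=q1 head=1 tape=__[Y]XY   (q1,Y)→(q2,_,←)
state=q2 head=0 tape=_[_]_XY   (q2,_)→(q3,_,→)
state=q3 head=1 tape=__[_]XY   (q3,_)→(q4,_,→)
state=q4 head=2 tape=___[X]Y
No transition is defined for (q4, X); M halts in state q4.

q4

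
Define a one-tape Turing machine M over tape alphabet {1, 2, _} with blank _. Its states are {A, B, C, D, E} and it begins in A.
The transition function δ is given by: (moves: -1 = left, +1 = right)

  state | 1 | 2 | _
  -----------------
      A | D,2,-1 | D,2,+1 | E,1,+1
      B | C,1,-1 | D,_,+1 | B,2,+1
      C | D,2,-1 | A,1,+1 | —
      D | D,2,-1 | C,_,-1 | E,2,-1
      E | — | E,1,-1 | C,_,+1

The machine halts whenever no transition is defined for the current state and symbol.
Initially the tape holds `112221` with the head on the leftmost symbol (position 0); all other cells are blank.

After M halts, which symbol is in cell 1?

A | ___[1]12221   read 1 → write 2, move -1, go to D
D | __[_]212221   read _ → write 2, move -1, go to E
E | _[_]2212221   read _ → write _, move +1, go to C
C | __[2]212221   read 2 → write 1, move +1, go to A
A | __1[2]12221   read 2 → write 2, move +1, go to D
D | __12[1]2221   read 1 → write 2, move -1, go to D
D | __1[2]22221   read 2 → write _, move -1, go to C
C | __[1]_22221   read 1 → write 2, move -1, go to D
D | _[_]2_22221   read _ → write 2, move -1, go to E
E | [_]22_22221   read _ → write _, move +1, go to C
C | _[2]2_22221   read 2 → write 1, move +1, go to A
A | _1[2]_22221   read 2 → write 2, move +1, go to D
D | _12[_]22221   read _ → write 2, move -1, go to E
E | _1[2]222221   read 2 → write 1, move -1, go to E
E | _[1]1222221
Cell 1 holds 2 when M halts.

2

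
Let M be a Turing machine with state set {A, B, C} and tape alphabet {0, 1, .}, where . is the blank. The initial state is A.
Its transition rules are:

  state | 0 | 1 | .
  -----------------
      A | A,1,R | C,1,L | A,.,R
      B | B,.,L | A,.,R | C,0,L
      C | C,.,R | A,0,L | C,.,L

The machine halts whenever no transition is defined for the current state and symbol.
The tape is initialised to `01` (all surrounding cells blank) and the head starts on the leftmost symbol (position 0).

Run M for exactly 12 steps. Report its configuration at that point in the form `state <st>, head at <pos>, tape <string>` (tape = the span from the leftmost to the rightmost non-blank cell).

state A, head at 0, tape 01

state=A head=0 tape=.[0]1   (A,0)→(A,1,R)
state=A head=1 tape=.1[1]   (A,1)→(C,1,L)
state=C head=0 tape=.[1]1   (C,1)→(A,0,L)
state=A head=-1 tape=[.]01   (A,.)→(A,.,R)
state=A head=0 tape=.[0]1   (A,0)→(A,1,R)
state=A head=1 tape=.1[1]   (A,1)→(C,1,L)
state=C head=0 tape=.[1]1   (C,1)→(A,0,L)
state=A head=-1 tape=[.]01   (A,.)→(A,.,R)
state=A head=0 tape=.[0]1   (A,0)→(A,1,R)
state=A head=1 tape=.1[1]   (A,1)→(C,1,L)
state=C head=0 tape=.[1]1   (C,1)→(A,0,L)
state=A head=-1 tape=[.]01   (A,.)→(A,.,R)
state=A head=0 tape=.[0]1
After 12 steps: state A, head at 0, tape 01.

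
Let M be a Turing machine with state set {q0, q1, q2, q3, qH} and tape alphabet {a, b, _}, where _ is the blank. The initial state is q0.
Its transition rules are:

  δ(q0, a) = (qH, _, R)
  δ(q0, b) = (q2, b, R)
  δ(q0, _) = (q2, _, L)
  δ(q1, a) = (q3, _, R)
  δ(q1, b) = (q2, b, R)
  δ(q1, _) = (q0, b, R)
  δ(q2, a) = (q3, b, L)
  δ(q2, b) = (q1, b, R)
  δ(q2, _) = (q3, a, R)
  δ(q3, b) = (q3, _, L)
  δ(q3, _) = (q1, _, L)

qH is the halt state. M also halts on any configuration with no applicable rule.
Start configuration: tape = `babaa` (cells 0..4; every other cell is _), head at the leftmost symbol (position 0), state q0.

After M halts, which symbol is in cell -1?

b

q0 | __[b]abaa   read b → write b, move R, go to q2
q2 | __b[a]baa   read a → write b, move L, go to q3
q3 | __[b]bbaa   read b → write _, move L, go to q3
q3 | _[_]_bbaa   read _ → write _, move L, go to q1
q1 | [_]__bbaa   read _ → write b, move R, go to q0
q0 | b[_]_bbaa   read _ → write _, move L, go to q2
q2 | [b]__bbaa   read b → write b, move R, go to q1
q1 | b[_]_bbaa   read _ → write b, move R, go to q0
q0 | bb[_]bbaa   read _ → write _, move L, go to q2
q2 | b[b]_bbaa   read b → write b, move R, go to q1
q1 | bb[_]bbaa   read _ → write b, move R, go to q0
q0 | bbb[b]baa   read b → write b, move R, go to q2
q2 | bbbb[b]aa   read b → write b, move R, go to q1
q1 | bbbbb[a]a   read a → write _, move R, go to q3
q3 | bbbbb_[a]
Cell -1 holds b when M halts.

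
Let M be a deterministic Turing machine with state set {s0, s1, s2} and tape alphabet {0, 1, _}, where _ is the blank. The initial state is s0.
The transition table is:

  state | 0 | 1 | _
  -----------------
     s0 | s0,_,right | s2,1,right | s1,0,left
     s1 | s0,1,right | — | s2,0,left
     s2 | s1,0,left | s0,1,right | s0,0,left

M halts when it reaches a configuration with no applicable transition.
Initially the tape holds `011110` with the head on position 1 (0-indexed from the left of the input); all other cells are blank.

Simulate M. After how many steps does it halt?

15

s0 | 0[1]1110__   read 1 → write 1, move right, go to s2
s2 | 01[1]110__   read 1 → write 1, move right, go to s0
s0 | 011[1]10__   read 1 → write 1, move right, go to s2
s2 | 0111[1]0__   read 1 → write 1, move right, go to s0
s0 | 01111[0]__   read 0 → write _, move right, go to s0
s0 | 01111_[_]_   read _ → write 0, move left, go to s1
s1 | 01111[_]0_   read _ → write 0, move left, go to s2
s2 | 0111[1]00_   read 1 → write 1, move right, go to s0
s0 | 01111[0]0_   read 0 → write _, move right, go to s0
s0 | 01111_[0]_   read 0 → write _, move right, go to s0
s0 | 01111__[_]   read _ → write 0, move left, go to s1
s1 | 01111_[_]0   read _ → write 0, move left, go to s2
s2 | 01111[_]00   read _ → write 0, move left, go to s0
s0 | 0111[1]000   read 1 → write 1, move right, go to s2
s2 | 01111[0]00   read 0 → write 0, move left, go to s1
s1 | 0111[1]000
M halts after 15 transitions.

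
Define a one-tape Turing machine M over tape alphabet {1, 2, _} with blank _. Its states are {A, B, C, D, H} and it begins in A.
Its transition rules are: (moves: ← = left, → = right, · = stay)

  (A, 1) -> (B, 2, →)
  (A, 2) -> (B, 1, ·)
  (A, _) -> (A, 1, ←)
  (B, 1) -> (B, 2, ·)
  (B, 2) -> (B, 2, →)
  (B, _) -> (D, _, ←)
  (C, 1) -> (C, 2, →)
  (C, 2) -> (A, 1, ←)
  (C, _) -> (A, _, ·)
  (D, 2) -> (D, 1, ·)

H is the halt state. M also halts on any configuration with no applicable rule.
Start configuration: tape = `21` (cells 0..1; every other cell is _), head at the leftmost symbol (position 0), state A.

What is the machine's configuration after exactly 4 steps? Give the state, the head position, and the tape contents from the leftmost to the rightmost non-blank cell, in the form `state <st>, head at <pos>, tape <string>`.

A | [2]1   read 2 → write 1, move ·, go to B
B | [1]1   read 1 → write 2, move ·, go to B
B | [2]1   read 2 → write 2, move →, go to B
B | 2[1]   read 1 → write 2, move ·, go to B
B | 2[2]
After 4 steps: state B, head at 1, tape 22.

state B, head at 1, tape 22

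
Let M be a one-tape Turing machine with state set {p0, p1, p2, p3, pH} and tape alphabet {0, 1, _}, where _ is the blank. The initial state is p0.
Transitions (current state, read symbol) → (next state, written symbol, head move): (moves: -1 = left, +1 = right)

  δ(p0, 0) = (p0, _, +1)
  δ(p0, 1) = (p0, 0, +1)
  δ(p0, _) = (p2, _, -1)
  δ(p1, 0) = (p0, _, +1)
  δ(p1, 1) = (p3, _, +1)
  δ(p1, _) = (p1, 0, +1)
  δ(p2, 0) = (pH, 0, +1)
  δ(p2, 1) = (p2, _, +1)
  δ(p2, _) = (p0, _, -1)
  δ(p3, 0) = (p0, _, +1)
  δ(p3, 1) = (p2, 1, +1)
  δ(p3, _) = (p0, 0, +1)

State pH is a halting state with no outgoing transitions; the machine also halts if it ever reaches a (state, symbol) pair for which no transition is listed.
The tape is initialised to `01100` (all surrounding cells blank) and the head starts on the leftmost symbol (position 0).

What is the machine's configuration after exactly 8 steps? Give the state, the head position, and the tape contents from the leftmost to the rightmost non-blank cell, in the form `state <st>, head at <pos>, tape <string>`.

state p2, head at 2, tape 00

state=p0 head=0 tape=[0]1100_   (p0,0)→(p0,_,+1)
state=p0 head=1 tape=_[1]100_   (p0,1)→(p0,0,+1)
state=p0 head=2 tape=_0[1]00_   (p0,1)→(p0,0,+1)
state=p0 head=3 tape=_00[0]0_   (p0,0)→(p0,_,+1)
state=p0 head=4 tape=_00_[0]_   (p0,0)→(p0,_,+1)
state=p0 head=5 tape=_00__[_]   (p0,_)→(p2,_,-1)
state=p2 head=4 tape=_00_[_]_   (p2,_)→(p0,_,-1)
state=p0 head=3 tape=_00[_]__   (p0,_)→(p2,_,-1)
state=p2 head=2 tape=_0[0]___
After 8 steps: state p2, head at 2, tape 00.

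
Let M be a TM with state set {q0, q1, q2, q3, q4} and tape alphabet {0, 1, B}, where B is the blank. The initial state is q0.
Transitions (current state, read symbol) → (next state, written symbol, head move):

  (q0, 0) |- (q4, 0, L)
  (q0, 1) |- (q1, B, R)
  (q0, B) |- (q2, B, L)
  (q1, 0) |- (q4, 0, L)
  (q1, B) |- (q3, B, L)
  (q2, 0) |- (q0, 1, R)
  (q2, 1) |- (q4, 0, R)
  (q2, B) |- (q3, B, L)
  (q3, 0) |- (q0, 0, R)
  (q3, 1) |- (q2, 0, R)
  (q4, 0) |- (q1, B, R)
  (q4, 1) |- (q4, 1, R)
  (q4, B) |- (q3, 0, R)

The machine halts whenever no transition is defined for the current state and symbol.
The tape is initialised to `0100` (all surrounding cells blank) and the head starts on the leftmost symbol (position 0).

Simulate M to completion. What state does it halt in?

state=q0 head=0 tape=B[0]100BB   (q0,0)→(q4,0,L)
state=q4 head=-1 tape=[B]0100BB   (q4,B)→(q3,0,R)
state=q3 head=0 tape=0[0]100BB   (q3,0)→(q0,0,R)
state=q0 head=1 tape=00[1]00BB   (q0,1)→(q1,B,R)
state=q1 head=2 tape=00B[0]0BB   (q1,0)→(q4,0,L)
state=q4 head=1 tape=00[B]00BB   (q4,B)→(q3,0,R)
state=q3 head=2 tape=000[0]0BB   (q3,0)→(q0,0,R)
state=q0 head=3 tape=0000[0]BB   (q0,0)→(q4,0,L)
state=q4 head=2 tape=000[0]0BB   (q4,0)→(q1,B,R)
state=q1 head=3 tape=000B[0]BB   (q1,0)→(q4,0,L)
state=q4 head=2 tape=000[B]0BB   (q4,B)→(q3,0,R)
state=q3 head=3 tape=0000[0]BB   (q3,0)→(q0,0,R)
state=q0 head=4 tape=00000[B]B   (q0,B)→(q2,B,L)
state=q2 head=3 tape=0000[0]BB   (q2,0)→(q0,1,R)
state=q0 head=4 tape=00001[B]B   (q0,B)→(q2,B,L)
state=q2 head=3 tape=0000[1]BB   (q2,1)→(q4,0,R)
state=q4 head=4 tape=00000[B]B   (q4,B)→(q3,0,R)
state=q3 head=5 tape=000000[B]
No transition is defined for (q3, B); M halts in state q3.

q3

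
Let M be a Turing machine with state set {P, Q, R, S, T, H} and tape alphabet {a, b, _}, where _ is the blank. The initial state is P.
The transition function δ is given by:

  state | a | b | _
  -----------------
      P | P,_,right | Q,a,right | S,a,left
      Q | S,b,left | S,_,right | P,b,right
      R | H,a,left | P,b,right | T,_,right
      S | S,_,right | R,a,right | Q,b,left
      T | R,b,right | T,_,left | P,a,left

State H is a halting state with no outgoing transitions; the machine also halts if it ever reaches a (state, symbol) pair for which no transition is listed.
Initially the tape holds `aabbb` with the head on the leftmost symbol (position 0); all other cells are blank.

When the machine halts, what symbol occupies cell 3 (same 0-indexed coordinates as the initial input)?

state=P head=0 tape=[a]abbb_____   (P,a)→(P,_,right)
state=P head=1 tape=_[a]bbb_____   (P,a)→(P,_,right)
state=P head=2 tape=__[b]bb_____   (P,b)→(Q,a,right)
state=Q head=3 tape=__a[b]b_____   (Q,b)→(S,_,right)
state=S head=4 tape=__a_[b]_____   (S,b)→(R,a,right)
state=R head=5 tape=__a_a[_]____   (R,_)→(T,_,right)
state=T head=6 tape=__a_a_[_]___   (T,_)→(P,a,left)
state=P head=5 tape=__a_a[_]a___   (P,_)→(S,a,left)
state=S head=4 tape=__a_[a]aa___   (S,a)→(S,_,right)
state=S head=5 tape=__a__[a]a___   (S,a)→(S,_,right)
state=S head=6 tape=__a___[a]___   (S,a)→(S,_,right)
state=S head=7 tape=__a____[_]__   (S,_)→(Q,b,left)
state=Q head=6 tape=__a___[_]b__   (Q,_)→(P,b,right)
state=P head=7 tape=__a___b[b]__   (P,b)→(Q,a,right)
state=Q head=8 tape=__a___ba[_]_   (Q,_)→(P,b,right)
state=P head=9 tape=__a___bab[_]   (P,_)→(S,a,left)
state=S head=8 tape=__a___ba[b]a   (S,b)→(R,a,right)
state=R head=9 tape=__a___baa[a]   (R,a)→(H,a,left)
state=H head=8 tape=__a___ba[a]a
Cell 3 holds _ when M halts.

_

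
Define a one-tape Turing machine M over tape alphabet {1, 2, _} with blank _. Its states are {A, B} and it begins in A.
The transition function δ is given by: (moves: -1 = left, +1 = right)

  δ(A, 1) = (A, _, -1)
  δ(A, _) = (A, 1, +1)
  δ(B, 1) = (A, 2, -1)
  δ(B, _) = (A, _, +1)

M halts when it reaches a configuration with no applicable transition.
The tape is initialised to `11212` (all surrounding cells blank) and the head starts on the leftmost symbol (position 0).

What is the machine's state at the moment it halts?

A | __[1]1212   read 1 → write _, move -1, go to A
A | _[_]_1212   read _ → write 1, move +1, go to A
A | _1[_]1212   read _ → write 1, move +1, go to A
A | _11[1]212   read 1 → write _, move -1, go to A
A | _1[1]_212   read 1 → write _, move -1, go to A
A | _[1]__212   read 1 → write _, move -1, go to A
A | [_]___212   read _ → write 1, move +1, go to A
A | 1[_]__212   read _ → write 1, move +1, go to A
A | 11[_]_212   read _ → write 1, move +1, go to A
A | 111[_]212   read _ → write 1, move +1, go to A
A | 1111[2]12
No transition is defined for (A, 2); M halts in state A.

A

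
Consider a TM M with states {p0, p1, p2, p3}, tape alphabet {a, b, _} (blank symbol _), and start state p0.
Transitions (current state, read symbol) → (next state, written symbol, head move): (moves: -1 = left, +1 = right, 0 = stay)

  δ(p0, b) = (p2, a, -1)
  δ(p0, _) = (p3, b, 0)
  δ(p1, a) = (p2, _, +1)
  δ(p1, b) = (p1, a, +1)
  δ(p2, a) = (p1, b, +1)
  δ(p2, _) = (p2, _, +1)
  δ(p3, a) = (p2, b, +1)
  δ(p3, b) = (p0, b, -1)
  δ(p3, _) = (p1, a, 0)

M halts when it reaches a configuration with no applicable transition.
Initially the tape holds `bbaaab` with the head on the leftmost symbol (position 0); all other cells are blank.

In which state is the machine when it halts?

p0 | _[b]baaab   read b → write a, move -1, go to p2
p2 | [_]abaaab   read _ → write _, move +1, go to p2
p2 | _[a]baaab   read a → write b, move +1, go to p1
p1 | _b[b]aaab   read b → write a, move +1, go to p1
p1 | _ba[a]aab   read a → write _, move +1, go to p2
p2 | _ba_[a]ab   read a → write b, move +1, go to p1
p1 | _ba_b[a]b   read a → write _, move +1, go to p2
p2 | _ba_b_[b]
No transition is defined for (p2, b); M halts in state p2.

p2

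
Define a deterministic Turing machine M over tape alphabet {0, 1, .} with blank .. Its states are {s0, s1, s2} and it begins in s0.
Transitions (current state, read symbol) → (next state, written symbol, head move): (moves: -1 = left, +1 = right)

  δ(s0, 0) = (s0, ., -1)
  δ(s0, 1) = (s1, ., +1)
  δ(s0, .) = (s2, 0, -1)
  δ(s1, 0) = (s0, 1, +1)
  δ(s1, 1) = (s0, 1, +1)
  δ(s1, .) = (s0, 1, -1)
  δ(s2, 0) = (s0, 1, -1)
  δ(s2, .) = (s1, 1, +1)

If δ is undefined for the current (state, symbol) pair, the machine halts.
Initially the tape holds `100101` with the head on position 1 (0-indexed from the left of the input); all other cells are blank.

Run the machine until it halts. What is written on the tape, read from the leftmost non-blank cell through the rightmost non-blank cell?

state=s0 head=1 tape=.1[0]0101.   (s0,0)→(s0,.,-1)
state=s0 head=0 tape=.[1].0101.   (s0,1)→(s1,.,+1)
state=s1 head=1 tape=..[.]0101.   (s1,.)→(s0,1,-1)
state=s0 head=0 tape=.[.]10101.   (s0,.)→(s2,0,-1)
state=s2 head=-1 tape=[.]010101.   (s2,.)→(s1,1,+1)
state=s1 head=0 tape=1[0]10101.   (s1,0)→(s0,1,+1)
state=s0 head=1 tape=11[1]0101.   (s0,1)→(s1,.,+1)
state=s1 head=2 tape=11.[0]101.   (s1,0)→(s0,1,+1)
state=s0 head=3 tape=11.1[1]01.   (s0,1)→(s1,.,+1)
state=s1 head=4 tape=11.1.[0]1.   (s1,0)→(s0,1,+1)
state=s0 head=5 tape=11.1.1[1].   (s0,1)→(s1,.,+1)
state=s1 head=6 tape=11.1.1.[.]   (s1,.)→(s0,1,-1)
state=s0 head=5 tape=11.1.1[.]1   (s0,.)→(s2,0,-1)
state=s2 head=4 tape=11.1.[1]01
The non-blank tape span at halt is 11.1.101.

11.1.101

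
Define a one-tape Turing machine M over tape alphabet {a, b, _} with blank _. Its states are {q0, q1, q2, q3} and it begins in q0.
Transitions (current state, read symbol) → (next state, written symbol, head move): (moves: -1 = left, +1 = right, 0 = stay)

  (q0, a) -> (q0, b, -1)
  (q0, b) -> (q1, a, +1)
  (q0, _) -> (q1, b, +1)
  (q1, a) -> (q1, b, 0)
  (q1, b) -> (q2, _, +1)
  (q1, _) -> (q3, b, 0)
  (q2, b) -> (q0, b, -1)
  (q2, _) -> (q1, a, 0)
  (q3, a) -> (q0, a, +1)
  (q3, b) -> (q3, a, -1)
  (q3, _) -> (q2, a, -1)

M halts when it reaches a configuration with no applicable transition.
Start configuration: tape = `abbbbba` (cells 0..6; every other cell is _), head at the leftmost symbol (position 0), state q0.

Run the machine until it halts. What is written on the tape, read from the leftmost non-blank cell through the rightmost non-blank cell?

state=q0 head=0 tape=_[a]bbbbba   (q0,a)→(q0,b,-1)
state=q0 head=-1 tape=[_]bbbbbba   (q0,_)→(q1,b,+1)
state=q1 head=0 tape=b[b]bbbbba   (q1,b)→(q2,_,+1)
state=q2 head=1 tape=b_[b]bbbba   (q2,b)→(q0,b,-1)
state=q0 head=0 tape=b[_]bbbbba   (q0,_)→(q1,b,+1)
state=q1 head=1 tape=bb[b]bbbba   (q1,b)→(q2,_,+1)
state=q2 head=2 tape=bb_[b]bbba   (q2,b)→(q0,b,-1)
state=q0 head=1 tape=bb[_]bbbba   (q0,_)→(q1,b,+1)
state=q1 head=2 tape=bbb[b]bbba   (q1,b)→(q2,_,+1)
state=q2 head=3 tape=bbb_[b]bba   (q2,b)→(q0,b,-1)
state=q0 head=2 tape=bbb[_]bbba   (q0,_)→(q1,b,+1)
state=q1 head=3 tape=bbbb[b]bba   (q1,b)→(q2,_,+1)
state=q2 head=4 tape=bbbb_[b]ba   (q2,b)→(q0,b,-1)
state=q0 head=3 tape=bbbb[_]bba   (q0,_)→(q1,b,+1)
state=q1 head=4 tape=bbbbb[b]ba   (q1,b)→(q2,_,+1)
state=q2 head=5 tape=bbbbb_[b]a   (q2,b)→(q0,b,-1)
state=q0 head=4 tape=bbbbb[_]ba   (q0,_)→(q1,b,+1)
state=q1 head=5 tape=bbbbbb[b]a   (q1,b)→(q2,_,+1)
state=q2 head=6 tape=bbbbbb_[a]
The non-blank tape span at halt is bbbbbb_a.

bbbbbb_a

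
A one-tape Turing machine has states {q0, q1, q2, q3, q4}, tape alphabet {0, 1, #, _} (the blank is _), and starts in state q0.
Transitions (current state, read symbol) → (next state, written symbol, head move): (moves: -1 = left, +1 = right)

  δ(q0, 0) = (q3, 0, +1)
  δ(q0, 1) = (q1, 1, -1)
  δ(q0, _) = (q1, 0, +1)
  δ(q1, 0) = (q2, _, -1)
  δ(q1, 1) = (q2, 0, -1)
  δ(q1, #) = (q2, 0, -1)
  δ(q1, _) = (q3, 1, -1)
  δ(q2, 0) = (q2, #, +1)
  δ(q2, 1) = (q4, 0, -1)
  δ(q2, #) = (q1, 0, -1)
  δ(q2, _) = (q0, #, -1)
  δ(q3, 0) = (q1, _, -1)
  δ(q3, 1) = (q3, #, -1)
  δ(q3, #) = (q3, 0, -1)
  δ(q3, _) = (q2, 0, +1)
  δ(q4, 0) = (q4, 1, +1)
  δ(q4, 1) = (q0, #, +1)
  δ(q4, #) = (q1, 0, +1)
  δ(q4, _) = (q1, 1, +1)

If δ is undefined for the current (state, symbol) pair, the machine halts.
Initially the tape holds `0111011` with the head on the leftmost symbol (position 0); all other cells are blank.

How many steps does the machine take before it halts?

25

q0 | ____[0]111011   read 0 → write 0, move +1, go to q3
q3 | ____0[1]11011   read 1 → write #, move -1, go to q3
q3 | ____[0]#11011   read 0 → write _, move -1, go to q1
q1 | ___[_]_#11011   read _ → write 1, move -1, go to q3
q3 | __[_]1_#11011   read _ → write 0, move +1, go to q2
q2 | __0[1]_#11011   read 1 → write 0, move -1, go to q4
q4 | __[0]0_#11011   read 0 → write 1, move +1, go to q4
q4 | __1[0]_#11011   read 0 → write 1, move +1, go to q4
q4 | __11[_]#11011   read _ → write 1, move +1, go to q1
q1 | __111[#]11011   read # → write 0, move -1, go to q2
q2 | __11[1]011011   read 1 → write 0, move -1, go to q4
q4 | __1[1]0011011   read 1 → write #, move +1, go to q0
q0 | __1#[0]011011   read 0 → write 0, move +1, go to q3
q3 | __1#0[0]11011   read 0 → write _, move -1, go to q1
q1 | __1#[0]_11011   read 0 → write _, move -1, go to q2
q2 | __1[#]__11011   read # → write 0, move -1, go to q1
q1 | __[1]0__11011   read 1 → write 0, move -1, go to q2
q2 | _[_]00__11011   read _ → write #, move -1, go to q0
q0 | [_]#00__11011   read _ → write 0, move +1, go to q1
q1 | 0[#]00__11011   read # → write 0, move -1, go to q2
q2 | [0]000__11011   read 0 → write #, move +1, go to q2
q2 | #[0]00__11011   read 0 → write #, move +1, go to q2
q2 | ##[0]0__11011   read 0 → write #, move +1, go to q2
q2 | ###[0]__11011   read 0 → write #, move +1, go to q2
q2 | ####[_]_11011   read _ → write #, move -1, go to q0
q0 | ###[#]#_11011
M halts after 25 transitions.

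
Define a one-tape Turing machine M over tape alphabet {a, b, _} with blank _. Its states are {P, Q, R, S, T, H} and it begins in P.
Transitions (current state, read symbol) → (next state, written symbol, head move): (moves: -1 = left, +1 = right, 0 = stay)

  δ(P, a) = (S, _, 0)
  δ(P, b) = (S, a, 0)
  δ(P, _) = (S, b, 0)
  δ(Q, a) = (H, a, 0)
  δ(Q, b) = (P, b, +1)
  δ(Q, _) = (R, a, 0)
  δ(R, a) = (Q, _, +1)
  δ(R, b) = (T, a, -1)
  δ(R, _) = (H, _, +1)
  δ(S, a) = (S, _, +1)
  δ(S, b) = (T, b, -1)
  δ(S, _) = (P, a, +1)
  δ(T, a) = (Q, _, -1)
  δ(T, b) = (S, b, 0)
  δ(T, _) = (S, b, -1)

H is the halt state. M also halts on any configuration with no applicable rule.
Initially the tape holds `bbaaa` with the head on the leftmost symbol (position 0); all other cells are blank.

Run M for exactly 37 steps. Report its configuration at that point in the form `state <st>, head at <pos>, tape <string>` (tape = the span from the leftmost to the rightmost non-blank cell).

state P, head at -4, tape abbbbbbaaa

state=P head=0 tape=_____[b]baaa   (P,b)→(S,a,0)
state=S head=0 tape=_____[a]baaa   (S,a)→(S,_,+1)
state=S head=1 tape=______[b]aaa   (S,b)→(T,b,-1)
state=T head=0 tape=_____[_]baaa   (T,_)→(S,b,-1)
state=S head=-1 tape=____[_]bbaaa   (S,_)→(P,a,+1)
state=P head=0 tape=____a[b]baaa   (P,b)→(S,a,0)
state=S head=0 tape=____a[a]baaa   (S,a)→(S,_,+1)
state=S head=1 tape=____a_[b]aaa   (S,b)→(T,b,-1)
state=T head=0 tape=____a[_]baaa   (T,_)→(S,b,-1)
state=S head=-1 tape=____[a]bbaaa   (S,a)→(S,_,+1)
state=S head=0 tape=_____[b]baaa   (S,b)→(T,b,-1)
state=T head=-1 tape=____[_]bbaaa   (T,_)→(S,b,-1)
state=S head=-2 tape=___[_]bbbaaa   (S,_)→(P,a,+1)
state=P head=-1 tape=___a[b]bbaaa   (P,b)→(S,a,0)
state=S head=-1 tape=___a[a]bbaaa   (S,a)→(S,_,+1)
state=S head=0 tape=___a_[b]baaa   (S,b)→(T,b,-1)
state=T head=-1 tape=___a[_]bbaaa   (T,_)→(S,b,-1)
state=S head=-2 tape=___[a]bbbaaa   (S,a)→(S,_,+1)
state=S head=-1 tape=____[b]bbaaa   (S,b)→(T,b,-1)
state=T head=-2 tape=___[_]bbbaaa   (T,_)→(S,b,-1)
state=S head=-3 tape=__[_]bbbbaaa   (S,_)→(P,a,+1)
state=P head=-2 tape=__a[b]bbbaaa   (P,b)→(S,a,0)
state=S head=-2 tape=__a[a]bbbaaa   (S,a)→(S,_,+1)
state=S head=-1 tape=__a_[b]bbaaa   (S,b)→(T,b,-1)
state=T head=-2 tape=__a[_]bbbaaa   (T,_)→(S,b,-1)
state=S head=-3 tape=__[a]bbbbaaa   (S,a)→(S,_,+1)
state=S head=-2 tape=___[b]bbbaaa   (S,b)→(T,b,-1)
state=T head=-3 tape=__[_]bbbbaaa   (T,_)→(S,b,-1)
state=S head=-4 tape=_[_]bbbbbaaa   (S,_)→(P,a,+1)
state=P head=-3 tape=_a[b]bbbbaaa   (P,b)→(S,a,0)
state=S head=-3 tape=_a[a]bbbbaaa   (S,a)→(S,_,+1)
state=S head=-2 tape=_a_[b]bbbaaa   (S,b)→(T,b,-1)
state=T head=-3 tape=_a[_]bbbbaaa   (T,_)→(S,b,-1)
state=S head=-4 tape=_[a]bbbbbaaa   (S,a)→(S,_,+1)
state=S head=-3 tape=__[b]bbbbaaa   (S,b)→(T,b,-1)
state=T head=-4 tape=_[_]bbbbbaaa   (T,_)→(S,b,-1)
state=S head=-5 tape=[_]bbbbbbaaa   (S,_)→(P,a,+1)
state=P head=-4 tape=a[b]bbbbbaaa
After 37 steps: state P, head at -4, tape abbbbbbaaa.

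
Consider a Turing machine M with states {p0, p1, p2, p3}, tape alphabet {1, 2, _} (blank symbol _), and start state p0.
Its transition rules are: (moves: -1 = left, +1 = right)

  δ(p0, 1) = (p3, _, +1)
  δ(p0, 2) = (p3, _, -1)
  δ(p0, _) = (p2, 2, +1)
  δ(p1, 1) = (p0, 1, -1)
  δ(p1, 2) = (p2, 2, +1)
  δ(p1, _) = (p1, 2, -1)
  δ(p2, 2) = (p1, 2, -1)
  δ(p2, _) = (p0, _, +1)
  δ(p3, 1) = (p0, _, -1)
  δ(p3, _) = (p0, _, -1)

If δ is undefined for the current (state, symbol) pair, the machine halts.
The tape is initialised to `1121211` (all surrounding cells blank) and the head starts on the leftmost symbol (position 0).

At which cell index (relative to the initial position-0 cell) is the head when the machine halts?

3

p0 | __[1]121211   read 1 → write _, move +1, go to p3
p3 | ___[1]21211   read 1 → write _, move -1, go to p0
p0 | __[_]_21211   read _ → write 2, move +1, go to p2
p2 | __2[_]21211   read _ → write _, move +1, go to p0
p0 | __2_[2]1211   read 2 → write _, move -1, go to p3
p3 | __2[_]_1211   read _ → write _, move -1, go to p0
p0 | __[2]__1211   read 2 → write _, move -1, go to p3
p3 | _[_]___1211   read _ → write _, move -1, go to p0
p0 | [_]____1211   read _ → write 2, move +1, go to p2
p2 | 2[_]___1211   read _ → write _, move +1, go to p0
p0 | 2_[_]__1211   read _ → write 2, move +1, go to p2
p2 | 2_2[_]_1211   read _ → write _, move +1, go to p0
p0 | 2_2_[_]1211   read _ → write 2, move +1, go to p2
p2 | 2_2_2[1]211
At halt the head is at cell 3.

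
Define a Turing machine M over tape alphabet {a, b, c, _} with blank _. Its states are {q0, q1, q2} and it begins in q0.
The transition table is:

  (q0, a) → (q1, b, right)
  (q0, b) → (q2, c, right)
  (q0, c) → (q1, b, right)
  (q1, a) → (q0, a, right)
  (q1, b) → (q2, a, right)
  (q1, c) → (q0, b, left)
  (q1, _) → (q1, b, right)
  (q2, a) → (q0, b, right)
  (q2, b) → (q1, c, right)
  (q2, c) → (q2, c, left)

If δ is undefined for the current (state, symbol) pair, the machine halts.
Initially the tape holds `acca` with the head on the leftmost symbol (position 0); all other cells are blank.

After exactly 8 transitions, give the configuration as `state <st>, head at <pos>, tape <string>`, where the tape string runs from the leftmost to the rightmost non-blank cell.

state q0, head at 4, tape cbab

state=q0 head=0 tape=[a]cca_   (q0,a)→(q1,b,right)
state=q1 head=1 tape=b[c]ca_   (q1,c)→(q0,b,left)
state=q0 head=0 tape=[b]bca_   (q0,b)→(q2,c,right)
state=q2 head=1 tape=c[b]ca_   (q2,b)→(q1,c,right)
state=q1 head=2 tape=cc[c]a_   (q1,c)→(q0,b,left)
state=q0 head=1 tape=c[c]ba_   (q0,c)→(q1,b,right)
state=q1 head=2 tape=cb[b]a_   (q1,b)→(q2,a,right)
state=q2 head=3 tape=cba[a]_   (q2,a)→(q0,b,right)
state=q0 head=4 tape=cbab[_]
After 8 steps: state q0, head at 4, tape cbab.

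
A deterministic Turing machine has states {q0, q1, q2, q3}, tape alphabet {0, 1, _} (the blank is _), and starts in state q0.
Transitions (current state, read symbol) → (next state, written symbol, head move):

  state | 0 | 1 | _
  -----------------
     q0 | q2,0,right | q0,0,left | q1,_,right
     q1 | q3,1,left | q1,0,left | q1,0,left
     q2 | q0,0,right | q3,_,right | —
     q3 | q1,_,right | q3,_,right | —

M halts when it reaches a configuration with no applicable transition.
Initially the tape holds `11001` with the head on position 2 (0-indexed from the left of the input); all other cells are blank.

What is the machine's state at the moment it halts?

state=q0 head=2 tape=11[0]01__   (q0,0)→(q2,0,right)
state=q2 head=3 tape=110[0]1__   (q2,0)→(q0,0,right)
state=q0 head=4 tape=1100[1]__   (q0,1)→(q0,0,left)
state=q0 head=3 tape=110[0]0__   (q0,0)→(q2,0,right)
state=q2 head=4 tape=1100[0]__   (q2,0)→(q0,0,right)
state=q0 head=5 tape=11000[_]_   (q0,_)→(q1,_,right)
state=q1 head=6 tape=11000_[_]   (q1,_)→(q1,0,left)
state=q1 head=5 tape=11000[_]0   (q1,_)→(q1,0,left)
state=q1 head=4 tape=1100[0]00   (q1,0)→(q3,1,left)
state=q3 head=3 tape=110[0]100   (q3,0)→(q1,_,right)
state=q1 head=4 tape=110_[1]00   (q1,1)→(q1,0,left)
state=q1 head=3 tape=110[_]000   (q1,_)→(q1,0,left)
state=q1 head=2 tape=11[0]0000   (q1,0)→(q3,1,left)
state=q3 head=1 tape=1[1]10000   (q3,1)→(q3,_,right)
state=q3 head=2 tape=1_[1]0000   (q3,1)→(q3,_,right)
state=q3 head=3 tape=1__[0]000   (q3,0)→(q1,_,right)
state=q1 head=4 tape=1___[0]00   (q1,0)→(q3,1,left)
state=q3 head=3 tape=1__[_]100
No transition is defined for (q3, _); M halts in state q3.

q3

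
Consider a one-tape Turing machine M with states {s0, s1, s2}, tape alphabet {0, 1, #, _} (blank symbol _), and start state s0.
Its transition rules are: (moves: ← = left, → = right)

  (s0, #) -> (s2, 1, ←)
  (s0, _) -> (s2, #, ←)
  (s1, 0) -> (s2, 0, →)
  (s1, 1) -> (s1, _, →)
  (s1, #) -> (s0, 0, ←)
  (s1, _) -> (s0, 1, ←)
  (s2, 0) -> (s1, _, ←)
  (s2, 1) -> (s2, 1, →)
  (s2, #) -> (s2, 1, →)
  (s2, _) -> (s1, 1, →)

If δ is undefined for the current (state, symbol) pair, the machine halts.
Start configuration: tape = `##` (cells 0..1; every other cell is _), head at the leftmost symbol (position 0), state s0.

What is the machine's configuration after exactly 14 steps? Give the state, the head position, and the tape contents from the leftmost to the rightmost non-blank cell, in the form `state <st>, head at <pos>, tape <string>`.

state s2, head at 2, tape 111

s0 | _[#]#_   read # → write 1, move ←, go to s2
s2 | [_]1#_   read _ → write 1, move →, go to s1
s1 | 1[1]#_   read 1 → write _, move →, go to s1
s1 | 1_[#]_   read # → write 0, move ←, go to s0
s0 | 1[_]0_   read _ → write #, move ←, go to s2
s2 | [1]#0_   read 1 → write 1, move →, go to s2
s2 | 1[#]0_   read # → write 1, move →, go to s2
s2 | 11[0]_   read 0 → write _, move ←, go to s1
s1 | 1[1]__   read 1 → write _, move →, go to s1
s1 | 1_[_]_   read _ → write 1, move ←, go to s0
s0 | 1[_]1_   read _ → write #, move ←, go to s2
s2 | [1]#1_   read 1 → write 1, move →, go to s2
s2 | 1[#]1_   read # → write 1, move →, go to s2
s2 | 11[1]_   read 1 → write 1, move →, go to s2
s2 | 111[_]
After 14 steps: state s2, head at 2, tape 111.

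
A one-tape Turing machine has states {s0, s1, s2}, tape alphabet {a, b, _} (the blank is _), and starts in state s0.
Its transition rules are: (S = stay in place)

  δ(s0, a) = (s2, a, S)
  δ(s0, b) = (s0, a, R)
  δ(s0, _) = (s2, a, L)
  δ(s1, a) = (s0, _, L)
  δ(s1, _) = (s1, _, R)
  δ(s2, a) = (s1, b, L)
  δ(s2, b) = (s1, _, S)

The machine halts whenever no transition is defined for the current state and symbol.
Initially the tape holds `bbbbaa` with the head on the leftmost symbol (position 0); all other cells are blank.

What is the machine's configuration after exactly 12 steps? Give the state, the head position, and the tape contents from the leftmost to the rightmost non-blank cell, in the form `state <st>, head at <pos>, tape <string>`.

s0 | _[b]bbbaa   read b → write a, move R, go to s0
s0 | _a[b]bbaa   read b → write a, move R, go to s0
s0 | _aa[b]baa   read b → write a, move R, go to s0
s0 | _aaa[b]aa   read b → write a, move R, go to s0
s0 | _aaaa[a]a   read a → write a, move S, go to s2
s2 | _aaaa[a]a   read a → write b, move L, go to s1
s1 | _aaa[a]ba   read a → write _, move L, go to s0
s0 | _aa[a]_ba   read a → write a, move S, go to s2
s2 | _aa[a]_ba   read a → write b, move L, go to s1
s1 | _a[a]b_ba   read a → write _, move L, go to s0
s0 | _[a]_b_ba   read a → write a, move S, go to s2
s2 | _[a]_b_ba   read a → write b, move L, go to s1
s1 | [_]b_b_ba
After 12 steps: state s1, head at -1, tape b_b_ba.

state s1, head at -1, tape b_b_ba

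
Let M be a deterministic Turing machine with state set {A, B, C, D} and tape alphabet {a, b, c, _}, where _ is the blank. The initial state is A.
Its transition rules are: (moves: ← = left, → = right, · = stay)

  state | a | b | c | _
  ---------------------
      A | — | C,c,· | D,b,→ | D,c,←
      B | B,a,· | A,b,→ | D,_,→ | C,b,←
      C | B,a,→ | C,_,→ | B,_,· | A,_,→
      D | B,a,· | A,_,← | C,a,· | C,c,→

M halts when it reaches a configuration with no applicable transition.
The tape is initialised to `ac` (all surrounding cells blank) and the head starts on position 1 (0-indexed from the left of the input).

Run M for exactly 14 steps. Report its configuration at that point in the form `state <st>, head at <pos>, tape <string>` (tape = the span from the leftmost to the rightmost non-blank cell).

state=A head=1 tape=a[c]___   (A,c)→(D,b,→)
state=D head=2 tape=ab[_]__   (D,_)→(C,c,→)
state=C head=3 tape=abc[_]_   (C,_)→(A,_,→)
state=A head=4 tape=abc_[_]   (A,_)→(D,c,←)
state=D head=3 tape=abc[_]c   (D,_)→(C,c,→)
state=C head=4 tape=abcc[c]   (C,c)→(B,_,·)
state=B head=4 tape=abcc[_]   (B,_)→(C,b,←)
state=C head=3 tape=abc[c]b   (C,c)→(B,_,·)
state=B head=3 tape=abc[_]b   (B,_)→(C,b,←)
state=C head=2 tape=ab[c]bb   (C,c)→(B,_,·)
state=B head=2 tape=ab[_]bb   (B,_)→(C,b,←)
state=C head=1 tape=a[b]bbb   (C,b)→(C,_,→)
state=C head=2 tape=a_[b]bb   (C,b)→(C,_,→)
state=C head=3 tape=a__[b]b   (C,b)→(C,_,→)
state=C head=4 tape=a___[b]
After 14 steps: state C, head at 4, tape a___b.

state C, head at 4, tape a___b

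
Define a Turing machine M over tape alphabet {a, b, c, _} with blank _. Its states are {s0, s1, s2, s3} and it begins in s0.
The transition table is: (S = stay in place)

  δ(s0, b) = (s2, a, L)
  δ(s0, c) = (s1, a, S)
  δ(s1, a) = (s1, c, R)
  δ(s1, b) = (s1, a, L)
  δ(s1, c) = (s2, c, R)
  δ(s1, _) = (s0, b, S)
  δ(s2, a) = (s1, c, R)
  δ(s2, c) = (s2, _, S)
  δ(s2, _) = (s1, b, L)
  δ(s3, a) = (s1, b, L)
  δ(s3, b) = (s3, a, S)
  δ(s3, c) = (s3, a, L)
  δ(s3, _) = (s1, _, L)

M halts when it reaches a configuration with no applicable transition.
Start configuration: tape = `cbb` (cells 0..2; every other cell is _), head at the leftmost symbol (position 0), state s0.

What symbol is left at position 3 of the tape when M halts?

a

s0 | [c]bb_   read c → write a, move S, go to s1
s1 | [a]bb_   read a → write c, move R, go to s1
s1 | c[b]b_   read b → write a, move L, go to s1
s1 | [c]ab_   read c → write c, move R, go to s2
s2 | c[a]b_   read a → write c, move R, go to s1
s1 | cc[b]_   read b → write a, move L, go to s1
s1 | c[c]a_   read c → write c, move R, go to s2
s2 | cc[a]_   read a → write c, move R, go to s1
s1 | ccc[_]   read _ → write b, move S, go to s0
s0 | ccc[b]   read b → write a, move L, go to s2
s2 | cc[c]a   read c → write _, move S, go to s2
s2 | cc[_]a   read _ → write b, move L, go to s1
s1 | c[c]ba   read c → write c, move R, go to s2
s2 | cc[b]a
Cell 3 holds a when M halts.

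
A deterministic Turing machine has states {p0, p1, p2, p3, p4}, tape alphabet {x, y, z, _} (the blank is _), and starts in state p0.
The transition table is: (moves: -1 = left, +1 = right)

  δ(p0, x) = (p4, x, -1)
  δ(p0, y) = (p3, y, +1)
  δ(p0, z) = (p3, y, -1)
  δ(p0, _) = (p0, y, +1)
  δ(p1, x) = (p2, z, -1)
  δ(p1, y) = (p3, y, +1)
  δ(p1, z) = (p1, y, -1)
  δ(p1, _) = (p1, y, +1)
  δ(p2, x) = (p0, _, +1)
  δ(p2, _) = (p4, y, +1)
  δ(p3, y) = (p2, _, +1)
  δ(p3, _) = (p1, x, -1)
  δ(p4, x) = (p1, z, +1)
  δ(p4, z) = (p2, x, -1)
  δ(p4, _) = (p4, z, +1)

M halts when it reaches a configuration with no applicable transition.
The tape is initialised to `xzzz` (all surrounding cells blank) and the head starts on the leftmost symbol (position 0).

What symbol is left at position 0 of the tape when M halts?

state=p0 head=0 tape=__[x]zzz   (p0,x)→(p4,x,-1)
state=p4 head=-1 tape=_[_]xzzz   (p4,_)→(p4,z,+1)
state=p4 head=0 tape=_z[x]zzz   (p4,x)→(p1,z,+1)
state=p1 head=1 tape=_zz[z]zz   (p1,z)→(p1,y,-1)
state=p1 head=0 tape=_z[z]yzz   (p1,z)→(p1,y,-1)
state=p1 head=-1 tape=_[z]yyzz   (p1,z)→(p1,y,-1)
state=p1 head=-2 tape=[_]yyyzz   (p1,_)→(p1,y,+1)
state=p1 head=-1 tape=y[y]yyzz   (p1,y)→(p3,y,+1)
state=p3 head=0 tape=yy[y]yzz   (p3,y)→(p2,_,+1)
state=p2 head=1 tape=yy_[y]zz
Cell 0 holds _ when M halts.

_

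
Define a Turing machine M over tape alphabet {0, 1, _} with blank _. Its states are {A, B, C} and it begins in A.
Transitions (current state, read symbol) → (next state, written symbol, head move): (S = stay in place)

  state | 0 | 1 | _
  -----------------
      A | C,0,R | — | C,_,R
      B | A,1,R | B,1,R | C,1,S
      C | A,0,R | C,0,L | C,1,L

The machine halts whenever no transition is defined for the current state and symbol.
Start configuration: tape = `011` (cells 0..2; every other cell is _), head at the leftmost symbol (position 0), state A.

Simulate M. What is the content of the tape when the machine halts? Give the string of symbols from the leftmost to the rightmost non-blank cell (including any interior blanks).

A | [0]11_   read 0 → write 0, move R, go to C
C | 0[1]1_   read 1 → write 0, move L, go to C
C | [0]01_   read 0 → write 0, move R, go to A
A | 0[0]1_   read 0 → write 0, move R, go to C
C | 00[1]_   read 1 → write 0, move L, go to C
C | 0[0]0_   read 0 → write 0, move R, go to A
A | 00[0]_   read 0 → write 0, move R, go to C
C | 000[_]   read _ → write 1, move L, go to C
C | 00[0]1   read 0 → write 0, move R, go to A
A | 000[1]
The non-blank tape span at halt is 0001.

0001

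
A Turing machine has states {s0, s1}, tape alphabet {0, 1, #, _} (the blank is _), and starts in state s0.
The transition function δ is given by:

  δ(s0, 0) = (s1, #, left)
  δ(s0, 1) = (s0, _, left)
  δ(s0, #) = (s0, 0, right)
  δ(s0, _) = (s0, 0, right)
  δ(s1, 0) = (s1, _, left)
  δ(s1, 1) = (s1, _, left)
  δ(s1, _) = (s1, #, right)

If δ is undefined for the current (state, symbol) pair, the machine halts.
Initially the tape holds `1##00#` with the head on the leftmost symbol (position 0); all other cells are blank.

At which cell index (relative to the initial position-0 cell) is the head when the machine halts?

3

s0 | __[1]##00#   read 1 → write _, move left, go to s0
s0 | _[_]_##00#   read _ → write 0, move right, go to s0
s0 | _0[_]##00#   read _ → write 0, move right, go to s0
s0 | _00[#]#00#   read # → write 0, move right, go to s0
s0 | _000[#]00#   read # → write 0, move right, go to s0
s0 | _0000[0]0#   read 0 → write #, move left, go to s1
s1 | _000[0]#0#   read 0 → write _, move left, go to s1
s1 | _00[0]_#0#   read 0 → write _, move left, go to s1
s1 | _0[0]__#0#   read 0 → write _, move left, go to s1
s1 | _[0]___#0#   read 0 → write _, move left, go to s1
s1 | [_]____#0#   read _ → write #, move right, go to s1
s1 | #[_]___#0#   read _ → write #, move right, go to s1
s1 | ##[_]__#0#   read _ → write #, move right, go to s1
s1 | ###[_]_#0#   read _ → write #, move right, go to s1
s1 | ####[_]#0#   read _ → write #, move right, go to s1
s1 | #####[#]0#
At halt the head is at cell 3.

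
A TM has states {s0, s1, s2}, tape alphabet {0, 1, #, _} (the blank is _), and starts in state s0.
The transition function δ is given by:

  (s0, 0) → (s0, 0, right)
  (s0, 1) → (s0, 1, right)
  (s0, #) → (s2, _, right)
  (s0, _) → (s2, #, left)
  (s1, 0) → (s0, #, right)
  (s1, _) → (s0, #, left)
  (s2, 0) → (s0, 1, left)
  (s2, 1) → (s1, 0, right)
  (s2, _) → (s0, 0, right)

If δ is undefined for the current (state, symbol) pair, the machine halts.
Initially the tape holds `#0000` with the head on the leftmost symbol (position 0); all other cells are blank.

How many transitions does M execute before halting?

19

s0 | _[#]0000___   read # → write _, move right, go to s2
s2 | __[0]000___   read 0 → write 1, move left, go to s0
s0 | _[_]1000___   read _ → write #, move left, go to s2
s2 | [_]#1000___   read _ → write 0, move right, go to s0
s0 | 0[#]1000___   read # → write _, move right, go to s2
s2 | 0_[1]000___   read 1 → write 0, move right, go to s1
s1 | 0_0[0]00___   read 0 → write #, move right, go to s0
s0 | 0_0#[0]0___   read 0 → write 0, move right, go to s0
s0 | 0_0#0[0]___   read 0 → write 0, move right, go to s0
s0 | 0_0#00[_]__   read _ → write #, move left, go to s2
s2 | 0_0#0[0]#__   read 0 → write 1, move left, go to s0
s0 | 0_0#[0]1#__   read 0 → write 0, move right, go to s0
s0 | 0_0#0[1]#__   read 1 → write 1, move right, go to s0
s0 | 0_0#01[#]__   read # → write _, move right, go to s2
s2 | 0_0#01_[_]_   read _ → write 0, move right, go to s0
s0 | 0_0#01_0[_]   read _ → write #, move left, go to s2
s2 | 0_0#01_[0]#   read 0 → write 1, move left, go to s0
s0 | 0_0#01[_]1#   read _ → write #, move left, go to s2
s2 | 0_0#0[1]#1#   read 1 → write 0, move right, go to s1
s1 | 0_0#00[#]1#
M halts after 19 transitions.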